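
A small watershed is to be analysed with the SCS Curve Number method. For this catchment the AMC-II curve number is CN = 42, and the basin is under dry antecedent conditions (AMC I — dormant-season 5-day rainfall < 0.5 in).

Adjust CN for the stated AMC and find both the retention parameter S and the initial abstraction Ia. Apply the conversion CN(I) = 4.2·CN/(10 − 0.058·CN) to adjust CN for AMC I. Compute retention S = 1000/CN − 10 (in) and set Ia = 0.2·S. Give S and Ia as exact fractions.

Adjust CN=42 to AMC I: 4.2·42/(10 − 0.058·42) → (882/5) ÷ (1891/250) = 44100/1891 ≈ 23.321
Max retention: S = 1000/(44100/1891) − 10 = 14500/441 in (≈ 32.880 in)
Initial abstraction Ia = S/5 = (14500/441)/5 = 2900/441 ≈ 6.576 in

S = 14500/441 in ≈ 32.880 in; Ia = 2900/441 in ≈ 6.576 in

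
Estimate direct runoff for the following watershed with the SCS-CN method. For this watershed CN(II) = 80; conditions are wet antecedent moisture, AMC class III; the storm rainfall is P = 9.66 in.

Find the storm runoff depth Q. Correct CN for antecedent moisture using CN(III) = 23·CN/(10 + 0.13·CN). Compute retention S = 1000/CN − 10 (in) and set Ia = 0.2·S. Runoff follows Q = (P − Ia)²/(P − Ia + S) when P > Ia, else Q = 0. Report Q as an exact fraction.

Q = 117917881/13925350 in ≈ 8.468 in

Wet (AMC III): CN(III) = 23·80/(10 + 0.13·80) = 1840/(102/5) = 4600/51 ≈ 90.196
Max retention: S = 1000/(4600/51) − 10 = 25/23 in (≈ 1.087 in)
Ia = 0.2S: 0.2·1.087 = 0.217 in (exactly 5/23)
Excess rainfall: 9.660 − 0.217 = 9.443 in; P > Ia so Q > 0
Q: (10859/1150)² ÷ (12109/1150) = 117917881/13925350 in (≈ 8.468 in)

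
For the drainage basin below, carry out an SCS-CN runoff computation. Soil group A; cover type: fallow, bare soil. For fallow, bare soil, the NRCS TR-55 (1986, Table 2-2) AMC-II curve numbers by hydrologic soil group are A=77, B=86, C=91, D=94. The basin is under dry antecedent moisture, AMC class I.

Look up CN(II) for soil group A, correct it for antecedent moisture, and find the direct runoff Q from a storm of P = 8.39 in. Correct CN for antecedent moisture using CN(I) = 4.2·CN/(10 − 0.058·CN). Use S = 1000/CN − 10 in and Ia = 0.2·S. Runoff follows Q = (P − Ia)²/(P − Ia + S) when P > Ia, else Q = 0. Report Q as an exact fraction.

Q = 1269369515569/368136407100 in ≈ 3.448 in

NRCS table: fallow, bare soil, soil group A → CN(II) = 77
Dry (AMC I): CN(I) = 4.2·77/(10 − 0.058·77) = (1617/5)/(2767/500) = 161700/2767 ≈ 58.439
S = 1000/(161700/2767) − 10 = 11500/1617 in ≈ 7.112 in
Ia = 0.2S: 0.2·7.112 = 1.422 in (exactly 2300/1617)
Since P=8.390 > Ia=1.422: effective rainfall P−Ia = 1126663/161700 in
Runoff Q = (P−Ia)²/(P−Ia+S) = (6.968)²/(6.968+7.112) = 1269369515569/368136407100 ≈ 3.448 in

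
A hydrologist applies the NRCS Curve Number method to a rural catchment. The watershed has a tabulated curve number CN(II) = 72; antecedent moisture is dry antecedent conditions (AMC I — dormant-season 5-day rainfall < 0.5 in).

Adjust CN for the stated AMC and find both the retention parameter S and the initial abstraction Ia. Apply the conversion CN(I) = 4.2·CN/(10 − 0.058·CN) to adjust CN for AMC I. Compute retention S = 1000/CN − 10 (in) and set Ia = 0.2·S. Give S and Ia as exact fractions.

S = 250/27 in ≈ 9.259 in; Ia = 50/27 in ≈ 1.852 in

Dry (AMC I): CN(I) = 4.2·72/(10 − 0.058·72) = (1512/5)/(728/125) = 675/13 ≈ 51.923
Retention S: 1000/CN − 10 with CN=51.923 → S = 250/27 ≈ 9.259 in
Ia = 0.2S: 0.2·9.259 = 1.852 in (exactly 50/27)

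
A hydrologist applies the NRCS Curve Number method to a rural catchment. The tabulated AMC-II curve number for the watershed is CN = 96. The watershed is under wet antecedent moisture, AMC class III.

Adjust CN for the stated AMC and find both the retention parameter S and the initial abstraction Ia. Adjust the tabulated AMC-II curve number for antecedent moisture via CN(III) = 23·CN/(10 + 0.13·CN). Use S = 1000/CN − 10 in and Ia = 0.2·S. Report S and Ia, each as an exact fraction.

Adjust CN=96 to AMC III: 23·96/(10 + 0.13·96) → 2208 ÷ (562/25) = 27600/281 ≈ 98.221
S = 1000/(27600/281) − 10 = 25/138 in ≈ 0.181 in
Initial abstraction Ia = S/5 = (25/138)/5 = 5/138 ≈ 0.036 in

S = 25/138 in ≈ 0.181 in; Ia = 5/138 in ≈ 0.036 in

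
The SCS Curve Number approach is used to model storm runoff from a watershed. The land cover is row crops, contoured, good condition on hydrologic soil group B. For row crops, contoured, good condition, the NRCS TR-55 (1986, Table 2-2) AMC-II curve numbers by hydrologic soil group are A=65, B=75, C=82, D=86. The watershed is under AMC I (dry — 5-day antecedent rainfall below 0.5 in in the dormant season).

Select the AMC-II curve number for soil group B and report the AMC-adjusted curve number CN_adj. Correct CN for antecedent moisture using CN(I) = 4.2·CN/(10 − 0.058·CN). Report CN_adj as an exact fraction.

CN_adj = 6300/113 ≈ 55.752

NRCS table: row crops, contoured, good condition, soil group B → CN(II) = 75
Dry (AMC I): CN(I) = 4.2·75/(10 − 0.058·75) = 315/(113/20) = 6300/113 ≈ 55.752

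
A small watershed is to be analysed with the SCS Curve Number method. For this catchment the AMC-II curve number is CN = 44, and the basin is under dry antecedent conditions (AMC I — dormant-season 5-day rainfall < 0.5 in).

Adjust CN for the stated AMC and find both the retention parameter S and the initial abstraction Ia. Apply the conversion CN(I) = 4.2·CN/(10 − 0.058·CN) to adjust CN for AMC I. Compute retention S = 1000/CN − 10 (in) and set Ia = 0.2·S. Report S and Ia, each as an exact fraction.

S = 1000/33 in ≈ 30.303 in; Ia = 200/33 in ≈ 6.061 in

Adjust CN=44 to AMC I: 4.2·44/(10 − 0.058·44) → (924/5) ÷ (931/125) = 3300/133 ≈ 24.812
Max retention: S = 1000/(3300/133) − 10 = 1000/33 in (≈ 30.303 in)
Initial abstraction Ia = S/5 = (1000/33)/5 = 200/33 ≈ 6.061 in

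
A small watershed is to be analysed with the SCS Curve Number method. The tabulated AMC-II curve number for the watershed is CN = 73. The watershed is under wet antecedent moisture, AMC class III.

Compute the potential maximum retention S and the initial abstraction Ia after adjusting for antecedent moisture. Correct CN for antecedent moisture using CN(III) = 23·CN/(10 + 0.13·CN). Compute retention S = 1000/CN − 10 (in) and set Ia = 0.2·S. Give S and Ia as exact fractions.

S = 2700/1679 in ≈ 1.608 in; Ia = 540/1679 in ≈ 0.322 in

Adjust CN=73 to AMC III: 23·73/(10 + 0.13·73) → 1679 ÷ (1949/100) = 167900/1949 ≈ 86.147
Retention S: 1000/CN − 10 with CN=86.147 → S = 2700/1679 ≈ 1.608 in
Ia = 0.2S: 0.2·1.608 = 0.322 in (exactly 540/1679)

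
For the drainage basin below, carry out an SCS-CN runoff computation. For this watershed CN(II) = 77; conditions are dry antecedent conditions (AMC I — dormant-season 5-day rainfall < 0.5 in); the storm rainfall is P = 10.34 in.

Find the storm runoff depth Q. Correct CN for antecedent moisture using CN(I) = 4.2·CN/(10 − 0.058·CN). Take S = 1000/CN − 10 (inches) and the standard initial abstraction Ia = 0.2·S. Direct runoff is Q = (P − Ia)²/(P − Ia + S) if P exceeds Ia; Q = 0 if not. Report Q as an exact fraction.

Q = 519825138121/104780710650 in ≈ 4.961 in

CN(I) from CN(II)=77: (4.2·77)/(10 − 0.058·77) = 161700/2767 ≈ 58.439
Retention S: 1000/CN − 10 with CN=58.439 → S = 11500/1617 ≈ 7.112 in
Ia = 0.2S: 0.2·7.112 = 1.422 in (exactly 2300/1617)
P − Ia = 10.340 − 1.422 = 720989/80850 ≈ 8.918 in (> 0, runoff occurs)
Runoff Q = (P−Ia)²/(P−Ia+S) = (8.918)²/(8.918+7.112) = 519825138121/104780710650 ≈ 4.961 in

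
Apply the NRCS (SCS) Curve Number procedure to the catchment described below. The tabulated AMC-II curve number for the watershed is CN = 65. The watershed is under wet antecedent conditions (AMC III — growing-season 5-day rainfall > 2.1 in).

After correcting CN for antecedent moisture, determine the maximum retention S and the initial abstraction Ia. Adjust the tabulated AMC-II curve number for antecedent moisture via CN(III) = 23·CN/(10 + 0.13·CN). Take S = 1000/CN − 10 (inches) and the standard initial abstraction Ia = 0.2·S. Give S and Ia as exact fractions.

Adjust CN=65 to AMC III: 23·65/(10 + 0.13·65) → 1495 ÷ (369/20) = 29900/369 ≈ 81.030
Max retention: S = 1000/(29900/369) − 10 = 700/299 in (≈ 2.341 in)
Ia = 0.2S: 0.2·2.341 = 0.468 in (exactly 140/299)

S = 700/299 in ≈ 2.341 in; Ia = 140/299 in ≈ 0.468 in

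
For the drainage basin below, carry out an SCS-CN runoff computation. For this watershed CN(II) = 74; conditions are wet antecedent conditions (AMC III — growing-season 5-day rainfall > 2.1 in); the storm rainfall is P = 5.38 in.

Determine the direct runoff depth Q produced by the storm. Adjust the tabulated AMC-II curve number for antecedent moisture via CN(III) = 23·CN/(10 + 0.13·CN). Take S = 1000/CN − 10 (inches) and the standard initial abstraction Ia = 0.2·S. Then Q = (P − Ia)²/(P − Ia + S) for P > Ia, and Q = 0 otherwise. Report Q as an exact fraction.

CN(III) from CN(II)=74: (23·74)/(10 + 0.13·74) = 85100/981 ≈ 86.748
Retention S: 1000/CN − 10 with CN=86.748 → S = 1300/851 ≈ 1.528 in
Initial abstraction Ia = S/5 = (1300/851)/5 = 260/851 ≈ 0.306 in
Excess rainfall: 5.380 − 0.306 = 5.074 in; P > Ia so Q > 0
Runoff Q = (P−Ia)²/(P−Ia+S) = (5.074)²/(5.074+1.528) = 46621014561/11953103450 ≈ 3.900 in

Q = 46621014561/11953103450 in ≈ 3.900 in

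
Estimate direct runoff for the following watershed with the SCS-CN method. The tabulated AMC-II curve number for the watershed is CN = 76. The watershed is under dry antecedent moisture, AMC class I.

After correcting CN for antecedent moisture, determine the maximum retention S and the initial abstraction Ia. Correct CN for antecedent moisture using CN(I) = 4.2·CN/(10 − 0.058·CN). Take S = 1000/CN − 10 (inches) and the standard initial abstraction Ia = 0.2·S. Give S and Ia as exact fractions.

S = 1000/133 in ≈ 7.519 in; Ia = 200/133 in ≈ 1.504 in

Dry (AMC I): CN(I) = 4.2·76/(10 − 0.058·76) = (1596/5)/(699/125) = 13300/233 ≈ 57.082
Retention S: 1000/CN − 10 with CN=57.082 → S = 1000/133 ≈ 7.519 in
Ia = 0.2S: 0.2·7.519 = 1.504 in (exactly 200/133)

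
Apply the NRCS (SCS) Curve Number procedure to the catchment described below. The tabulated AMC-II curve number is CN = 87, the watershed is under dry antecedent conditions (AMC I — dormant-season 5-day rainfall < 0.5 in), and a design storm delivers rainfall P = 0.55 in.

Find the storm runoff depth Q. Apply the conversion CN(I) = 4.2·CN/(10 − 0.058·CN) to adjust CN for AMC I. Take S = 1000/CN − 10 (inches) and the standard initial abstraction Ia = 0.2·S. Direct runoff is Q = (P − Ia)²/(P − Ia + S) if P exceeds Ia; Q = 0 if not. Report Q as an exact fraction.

Q = 0 in ≈ 0.000 in

Dry (AMC I): CN(I) = 4.2·87/(10 − 0.058·87) = (1827/5)/(2477/500) = 182700/2477 ≈ 73.759
S = 1000/(182700/2477) − 10 = 6500/1827 in ≈ 3.558 in
Ia = 0.2S: 0.2·3.558 = 0.712 in (exactly 1300/1827)
P = 0.550 ≤ Ia = 0.712 in: entire storm abstracted, Q = 0.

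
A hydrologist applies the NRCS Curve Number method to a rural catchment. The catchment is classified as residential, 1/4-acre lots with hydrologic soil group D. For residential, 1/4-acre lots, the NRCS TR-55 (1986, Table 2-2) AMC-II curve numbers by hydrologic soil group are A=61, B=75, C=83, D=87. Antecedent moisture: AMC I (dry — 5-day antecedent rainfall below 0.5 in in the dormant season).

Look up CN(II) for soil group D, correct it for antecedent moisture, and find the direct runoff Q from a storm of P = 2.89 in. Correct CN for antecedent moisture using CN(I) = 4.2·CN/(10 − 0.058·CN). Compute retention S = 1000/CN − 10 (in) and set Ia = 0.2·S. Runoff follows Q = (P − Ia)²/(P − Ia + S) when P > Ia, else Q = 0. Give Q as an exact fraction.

NRCS table: residential, 1/4-acre lots, soil group D → CN(II) = 87
CN(I) from CN(II)=87: (4.2·87)/(10 − 0.058·87) = 182700/2477 ≈ 73.759
Retention S: 1000/CN − 10 with CN=73.759 → S = 6500/1827 ≈ 3.558 in
Ia = 0.2·(6500/1827) = 1300/1827 in ≈ 0.712 in
Since P=2.890 > Ia=0.712: effective rainfall P−Ia = 398003/182700 in
Q = (398003/182700)²/((398003/182700) + 6500/1827) = (158406388009/33379290000)/(1048003/182700) = 158406388009/191470148100 in ≈ 0.827 in

Q = 158406388009/191470148100 in ≈ 0.827 in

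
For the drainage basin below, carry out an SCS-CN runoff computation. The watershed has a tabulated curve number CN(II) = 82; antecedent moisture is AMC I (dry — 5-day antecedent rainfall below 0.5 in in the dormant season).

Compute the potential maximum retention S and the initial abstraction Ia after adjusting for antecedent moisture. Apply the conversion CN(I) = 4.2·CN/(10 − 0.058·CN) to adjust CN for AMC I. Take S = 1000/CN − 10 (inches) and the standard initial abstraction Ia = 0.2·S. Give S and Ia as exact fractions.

Adjust CN=82 to AMC I: 4.2·82/(10 − 0.058·82) → (1722/5) ÷ (1311/250) = 28700/437 ≈ 65.675
Retention S: 1000/CN − 10 with CN=65.675 → S = 1500/287 ≈ 5.226 in
Initial abstraction Ia = S/5 = (1500/287)/5 = 300/287 ≈ 1.045 in

S = 1500/287 in ≈ 5.226 in; Ia = 300/287 in ≈ 1.045 in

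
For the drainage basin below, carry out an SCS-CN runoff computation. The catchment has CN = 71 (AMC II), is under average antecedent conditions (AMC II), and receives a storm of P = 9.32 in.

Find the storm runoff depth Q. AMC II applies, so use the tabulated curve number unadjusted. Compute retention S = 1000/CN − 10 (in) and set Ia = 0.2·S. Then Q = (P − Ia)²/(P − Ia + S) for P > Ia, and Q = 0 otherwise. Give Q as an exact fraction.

Q = 227798649/39658825 in ≈ 5.744 in

AMC II — tabulated CN = 71 applies directly.
S = 1000/71 − 10 = 290/71 in ≈ 4.085 in
Ia = 0.2·(290/71) = 58/71 in ≈ 0.817 in
Excess rainfall: 9.320 − 0.817 = 8.503 in; P > Ia so Q > 0
Runoff Q = (P−Ia)²/(P−Ia+S) = (8.503)²/(8.503+4.085) = 227798649/39658825 ≈ 5.744 in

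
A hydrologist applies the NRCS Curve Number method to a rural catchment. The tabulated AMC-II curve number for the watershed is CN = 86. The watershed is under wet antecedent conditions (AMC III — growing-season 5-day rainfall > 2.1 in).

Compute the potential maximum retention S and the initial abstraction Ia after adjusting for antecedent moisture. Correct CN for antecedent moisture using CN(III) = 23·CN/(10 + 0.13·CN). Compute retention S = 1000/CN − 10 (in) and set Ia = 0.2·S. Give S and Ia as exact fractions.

Wet (AMC III): CN(III) = 23·86/(10 + 0.13·86) = 1978/(1059/50) = 98900/1059 ≈ 93.390
Max retention: S = 1000/(98900/1059) − 10 = 700/989 in (≈ 0.708 in)
Ia = 0.2S: 0.2·0.708 = 0.142 in (exactly 140/989)

S = 700/989 in ≈ 0.708 in; Ia = 140/989 in ≈ 0.142 in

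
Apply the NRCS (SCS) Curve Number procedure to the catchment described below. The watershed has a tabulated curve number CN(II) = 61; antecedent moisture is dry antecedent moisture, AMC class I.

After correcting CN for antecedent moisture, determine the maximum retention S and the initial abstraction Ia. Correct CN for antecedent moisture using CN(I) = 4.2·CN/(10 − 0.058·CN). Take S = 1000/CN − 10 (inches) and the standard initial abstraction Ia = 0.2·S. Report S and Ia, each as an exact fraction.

CN(I) from CN(II)=61: (4.2·61)/(10 − 0.058·61) = 42700/1077 ≈ 39.647
Max retention: S = 1000/(42700/1077) − 10 = 6500/427 in (≈ 15.222 in)
Initial abstraction Ia = S/5 = (6500/427)/5 = 1300/427 ≈ 3.044 in

S = 6500/427 in ≈ 15.222 in; Ia = 1300/427 in ≈ 3.044 in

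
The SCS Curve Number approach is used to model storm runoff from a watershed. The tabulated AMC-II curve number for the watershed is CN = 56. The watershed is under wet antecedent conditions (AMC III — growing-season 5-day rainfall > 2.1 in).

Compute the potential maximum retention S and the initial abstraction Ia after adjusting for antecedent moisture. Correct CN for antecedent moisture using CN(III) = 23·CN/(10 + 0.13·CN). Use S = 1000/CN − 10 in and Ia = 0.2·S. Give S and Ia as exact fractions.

S = 550/161 in ≈ 3.416 in; Ia = 110/161 in ≈ 0.683 in

CN(III) from CN(II)=56: (23·56)/(10 + 0.13·56) = 4025/54 ≈ 74.537
Max retention: S = 1000/(4025/54) − 10 = 550/161 in (≈ 3.416 in)
Initial abstraction Ia = S/5 = (550/161)/5 = 110/161 ≈ 0.683 in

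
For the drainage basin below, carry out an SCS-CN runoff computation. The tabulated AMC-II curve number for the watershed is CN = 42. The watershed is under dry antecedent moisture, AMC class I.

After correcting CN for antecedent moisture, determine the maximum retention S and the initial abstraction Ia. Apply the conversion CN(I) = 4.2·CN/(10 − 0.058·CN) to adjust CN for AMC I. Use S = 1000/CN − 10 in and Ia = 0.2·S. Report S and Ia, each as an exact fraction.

S = 14500/441 in ≈ 32.880 in; Ia = 2900/441 in ≈ 6.576 in

Dry (AMC I): CN(I) = 4.2·42/(10 − 0.058·42) = (882/5)/(1891/250) = 44100/1891 ≈ 23.321
Retention S: 1000/CN − 10 with CN=23.321 → S = 14500/441 ≈ 32.880 in
Initial abstraction Ia = S/5 = (14500/441)/5 = 2900/441 ≈ 6.576 in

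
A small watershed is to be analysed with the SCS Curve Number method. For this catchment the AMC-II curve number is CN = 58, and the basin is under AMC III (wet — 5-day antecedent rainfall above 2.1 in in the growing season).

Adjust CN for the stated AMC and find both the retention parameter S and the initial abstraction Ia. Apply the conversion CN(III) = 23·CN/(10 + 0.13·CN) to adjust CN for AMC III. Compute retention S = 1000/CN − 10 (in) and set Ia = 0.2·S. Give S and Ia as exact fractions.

S = 2100/667 in ≈ 3.148 in; Ia = 420/667 in ≈ 0.630 in

Wet (AMC III): CN(III) = 23·58/(10 + 0.13·58) = 1334/(877/50) = 66700/877 ≈ 76.055
S = 1000/(66700/877) − 10 = 2100/667 in ≈ 3.148 in
Ia = 0.2S: 0.2·3.148 = 0.630 in (exactly 420/667)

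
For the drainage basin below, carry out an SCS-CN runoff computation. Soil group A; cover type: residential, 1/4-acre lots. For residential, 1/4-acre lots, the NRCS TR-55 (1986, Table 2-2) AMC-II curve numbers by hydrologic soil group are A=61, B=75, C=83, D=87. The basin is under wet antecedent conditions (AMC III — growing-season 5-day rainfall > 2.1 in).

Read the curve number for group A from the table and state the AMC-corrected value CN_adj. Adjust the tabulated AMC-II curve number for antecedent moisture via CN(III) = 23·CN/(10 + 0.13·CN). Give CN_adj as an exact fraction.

NRCS table: residential, 1/4-acre lots, soil group A → CN(II) = 61
Wet (AMC III): CN(III) = 23·61/(10 + 0.13·61) = 1403/(1793/100) = 140300/1793 ≈ 78.249

CN_adj = 140300/1793 ≈ 78.249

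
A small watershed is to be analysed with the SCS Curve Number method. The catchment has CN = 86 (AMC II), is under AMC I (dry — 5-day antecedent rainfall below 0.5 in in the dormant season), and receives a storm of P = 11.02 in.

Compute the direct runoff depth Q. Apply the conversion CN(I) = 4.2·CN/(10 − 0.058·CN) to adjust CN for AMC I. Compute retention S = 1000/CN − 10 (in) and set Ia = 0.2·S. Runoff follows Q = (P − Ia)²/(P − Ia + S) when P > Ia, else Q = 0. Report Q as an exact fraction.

Dry (AMC I): CN(I) = 4.2·86/(10 − 0.058·86) = (1806/5)/(1253/250) = 12900/179 ≈ 72.067
Retention S: 1000/CN − 10 with CN=72.067 → S = 500/129 ≈ 3.876 in
Initial abstraction Ia = S/5 = (500/129)/5 = 100/129 ≈ 0.775 in
Excess rainfall: 11.020 − 0.775 = 10.245 in; P > Ia so Q > 0
Q = (66079/6450)²/((66079/6450) + 500/129) = (4366434241/41602500)/(91079/6450) = 4366434241/587459550 in ≈ 7.433 in

Q = 4366434241/587459550 in ≈ 7.433 in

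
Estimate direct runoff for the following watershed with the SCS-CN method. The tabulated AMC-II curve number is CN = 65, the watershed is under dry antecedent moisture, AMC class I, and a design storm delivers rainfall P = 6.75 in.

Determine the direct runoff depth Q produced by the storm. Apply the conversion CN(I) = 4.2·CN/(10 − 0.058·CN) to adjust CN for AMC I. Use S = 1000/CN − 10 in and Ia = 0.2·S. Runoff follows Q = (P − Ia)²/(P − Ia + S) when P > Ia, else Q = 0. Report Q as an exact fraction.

Dry (AMC I): CN(I) = 4.2·65/(10 − 0.058·65) = 273/(623/100) = 3900/89 ≈ 43.820
S = 1000/(3900/89) − 10 = 500/39 in ≈ 12.821 in
Initial abstraction Ia = S/5 = (500/39)/5 = 100/39 ≈ 2.564 in
Since P=6.750 > Ia=2.564: effective rainfall P−Ia = 653/156 in
Q: (653/156)² ÷ (2653/156) = 426409/413868 in (≈ 1.030 in)

Q = 426409/413868 in ≈ 1.030 in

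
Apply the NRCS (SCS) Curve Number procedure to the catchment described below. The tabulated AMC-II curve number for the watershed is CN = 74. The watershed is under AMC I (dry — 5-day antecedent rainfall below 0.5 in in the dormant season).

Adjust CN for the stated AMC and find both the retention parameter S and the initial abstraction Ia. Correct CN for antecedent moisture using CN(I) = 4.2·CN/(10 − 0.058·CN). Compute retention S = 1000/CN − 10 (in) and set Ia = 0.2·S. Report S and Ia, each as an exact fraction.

S = 6500/777 in ≈ 8.366 in; Ia = 1300/777 in ≈ 1.673 in

Adjust CN=74 to AMC I: 4.2·74/(10 − 0.058·74) → (1554/5) ÷ (1427/250) = 77700/1427 ≈ 54.450
S = 1000/(77700/1427) − 10 = 6500/777 in ≈ 8.366 in
Ia = 0.2S: 0.2·8.366 = 1.673 in (exactly 1300/777)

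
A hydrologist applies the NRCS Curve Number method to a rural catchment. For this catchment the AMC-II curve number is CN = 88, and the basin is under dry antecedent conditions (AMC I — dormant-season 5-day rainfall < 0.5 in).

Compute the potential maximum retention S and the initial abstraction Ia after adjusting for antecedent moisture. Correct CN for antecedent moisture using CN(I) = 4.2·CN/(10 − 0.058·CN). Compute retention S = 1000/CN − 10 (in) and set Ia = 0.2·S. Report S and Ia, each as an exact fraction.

S = 250/77 in ≈ 3.247 in; Ia = 50/77 in ≈ 0.649 in

Dry (AMC I): CN(I) = 4.2·88/(10 − 0.058·88) = (1848/5)/(612/125) = 3850/51 ≈ 75.490
S = 1000/(3850/51) − 10 = 250/77 in ≈ 3.247 in
Initial abstraction Ia = S/5 = (250/77)/5 = 50/77 ≈ 0.649 in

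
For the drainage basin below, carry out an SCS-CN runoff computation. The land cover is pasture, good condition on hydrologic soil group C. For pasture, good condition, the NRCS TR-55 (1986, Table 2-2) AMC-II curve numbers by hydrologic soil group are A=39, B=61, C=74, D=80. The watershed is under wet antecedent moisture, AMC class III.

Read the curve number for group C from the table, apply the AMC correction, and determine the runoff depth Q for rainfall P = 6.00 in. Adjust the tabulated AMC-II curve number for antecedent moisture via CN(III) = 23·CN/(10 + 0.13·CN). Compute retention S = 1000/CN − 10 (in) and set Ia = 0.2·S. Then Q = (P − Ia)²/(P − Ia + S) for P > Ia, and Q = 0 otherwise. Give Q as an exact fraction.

NRCS table: pasture, good condition, soil group C → CN(II) = 74
Adjust CN=74 to AMC III: 23·74/(10 + 0.13·74) → 1702 ÷ (981/50) = 85100/981 ≈ 86.748
Retention S: 1000/CN − 10 with CN=86.748 → S = 1300/851 ≈ 1.528 in
Initial abstraction Ia = S/5 = (1300/851)/5 = 260/851 ≈ 0.306 in
P − Ia = 6.000 − 0.306 = 4846/851 ≈ 5.694 in (> 0, runoff occurs)
Q = (4846/851)²/((4846/851) + 1300/851) = (23483716/724201)/(6146/851) = 11741858/2615123 in ≈ 4.490 in

Q = 11741858/2615123 in ≈ 4.490 in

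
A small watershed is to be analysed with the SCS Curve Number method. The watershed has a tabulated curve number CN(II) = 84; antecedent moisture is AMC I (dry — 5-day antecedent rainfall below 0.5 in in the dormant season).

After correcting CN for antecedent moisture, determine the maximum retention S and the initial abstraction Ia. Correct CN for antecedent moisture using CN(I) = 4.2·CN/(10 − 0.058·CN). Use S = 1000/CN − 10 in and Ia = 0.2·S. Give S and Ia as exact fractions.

Dry (AMC I): CN(I) = 4.2·84/(10 − 0.058·84) = (1764/5)/(641/125) = 44100/641 ≈ 68.799
Retention S: 1000/CN − 10 with CN=68.799 → S = 2000/441 ≈ 4.535 in
Initial abstraction Ia = S/5 = (2000/441)/5 = 400/441 ≈ 0.907 in

S = 2000/441 in ≈ 4.535 in; Ia = 400/441 in ≈ 0.907 in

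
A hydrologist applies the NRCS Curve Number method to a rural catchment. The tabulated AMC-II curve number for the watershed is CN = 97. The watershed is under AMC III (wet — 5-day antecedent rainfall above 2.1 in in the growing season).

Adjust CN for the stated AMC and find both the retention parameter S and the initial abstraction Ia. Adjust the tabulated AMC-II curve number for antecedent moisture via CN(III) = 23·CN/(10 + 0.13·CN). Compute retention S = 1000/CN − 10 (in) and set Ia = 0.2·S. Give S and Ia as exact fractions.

S = 300/2231 in ≈ 0.134 in; Ia = 60/2231 in ≈ 0.027 in

Adjust CN=97 to AMC III: 23·97/(10 + 0.13·97) → 2231 ÷ (2261/100) = 223100/2261 ≈ 98.673
Max retention: S = 1000/(223100/2261) − 10 = 300/2231 in (≈ 0.134 in)
Initial abstraction Ia = S/5 = (300/2231)/5 = 60/2231 ≈ 0.027 in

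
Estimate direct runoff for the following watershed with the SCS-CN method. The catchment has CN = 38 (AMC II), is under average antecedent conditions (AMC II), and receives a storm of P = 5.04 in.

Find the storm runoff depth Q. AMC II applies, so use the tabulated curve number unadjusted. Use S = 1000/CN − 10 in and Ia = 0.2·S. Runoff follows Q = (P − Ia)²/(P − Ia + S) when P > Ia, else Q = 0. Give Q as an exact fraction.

AMC II — tabulated CN = 38 applies directly.
S = 1000/38 − 10 = 310/19 in ≈ 16.316 in
Ia = 0.2·(310/19) = 62/19 in ≈ 3.263 in
Since P=5.040 > Ia=3.263: effective rainfall P−Ia = 844/475 in
Runoff Q = (P−Ia)²/(P−Ia+S) = (1.777)²/(1.777+16.316) = 356168/2041075 ≈ 0.175 in

Q = 356168/2041075 in ≈ 0.175 in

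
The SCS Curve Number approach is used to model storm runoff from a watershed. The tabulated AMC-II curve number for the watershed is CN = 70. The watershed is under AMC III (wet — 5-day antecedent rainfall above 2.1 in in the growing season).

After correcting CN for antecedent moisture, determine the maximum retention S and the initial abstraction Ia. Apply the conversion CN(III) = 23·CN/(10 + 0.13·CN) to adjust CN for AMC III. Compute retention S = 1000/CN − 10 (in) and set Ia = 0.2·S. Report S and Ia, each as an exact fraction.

S = 300/161 in ≈ 1.863 in; Ia = 60/161 in ≈ 0.373 in

Adjust CN=70 to AMC III: 23·70/(10 + 0.13·70) → 1610 ÷ (191/10) = 16100/191 ≈ 84.293
Retention S: 1000/CN − 10 with CN=84.293 → S = 300/161 ≈ 1.863 in
Initial abstraction Ia = S/5 = (300/161)/5 = 60/161 ≈ 0.373 in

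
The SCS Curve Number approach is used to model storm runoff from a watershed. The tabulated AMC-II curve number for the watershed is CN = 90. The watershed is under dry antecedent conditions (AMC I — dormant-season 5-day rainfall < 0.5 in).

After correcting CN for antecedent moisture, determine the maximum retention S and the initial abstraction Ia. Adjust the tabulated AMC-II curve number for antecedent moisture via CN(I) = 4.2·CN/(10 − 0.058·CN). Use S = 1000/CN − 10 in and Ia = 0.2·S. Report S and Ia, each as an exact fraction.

Dry (AMC I): CN(I) = 4.2·90/(10 − 0.058·90) = 378/(239/50) = 18900/239 ≈ 79.079
Max retention: S = 1000/(18900/239) − 10 = 500/189 in (≈ 2.646 in)
Ia = 0.2S: 0.2·2.646 = 0.529 in (exactly 100/189)

S = 500/189 in ≈ 2.646 in; Ia = 100/189 in ≈ 0.529 in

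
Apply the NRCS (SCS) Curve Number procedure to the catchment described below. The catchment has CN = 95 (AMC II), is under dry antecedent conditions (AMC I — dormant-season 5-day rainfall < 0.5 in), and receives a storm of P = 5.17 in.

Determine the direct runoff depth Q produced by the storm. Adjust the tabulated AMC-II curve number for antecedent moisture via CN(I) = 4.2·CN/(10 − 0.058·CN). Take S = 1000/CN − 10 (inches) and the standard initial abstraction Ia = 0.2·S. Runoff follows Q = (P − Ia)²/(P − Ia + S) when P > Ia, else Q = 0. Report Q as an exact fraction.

Q = 38527016089/9826691700 in ≈ 3.921 in

Adjust CN=95 to AMC I: 4.2·95/(10 − 0.058·95) → 399 ÷ (449/100) = 39900/449 ≈ 88.864
Max retention: S = 1000/(39900/449) − 10 = 500/399 in (≈ 1.253 in)
Ia = 0.2·(500/399) = 100/399 in ≈ 0.251 in
Since P=5.170 > Ia=0.251: effective rainfall P−Ia = 196283/39900 in
Runoff Q = (P−Ia)²/(P−Ia+S) = (4.919)²/(4.919+1.253) = 38527016089/9826691700 ≈ 3.921 in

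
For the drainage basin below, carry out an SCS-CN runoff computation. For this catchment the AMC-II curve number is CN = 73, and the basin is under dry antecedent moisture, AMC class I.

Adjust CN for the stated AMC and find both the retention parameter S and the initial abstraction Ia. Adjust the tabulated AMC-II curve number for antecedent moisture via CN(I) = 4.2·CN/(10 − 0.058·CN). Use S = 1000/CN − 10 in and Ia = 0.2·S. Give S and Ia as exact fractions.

CN(I) from CN(II)=73: (4.2·73)/(10 − 0.058·73) = 51100/961 ≈ 53.174
Retention S: 1000/CN − 10 with CN=53.174 → S = 4500/511 ≈ 8.806 in
Ia = 0.2S: 0.2·8.806 = 1.761 in (exactly 900/511)

S = 4500/511 in ≈ 8.806 in; Ia = 900/511 in ≈ 1.761 in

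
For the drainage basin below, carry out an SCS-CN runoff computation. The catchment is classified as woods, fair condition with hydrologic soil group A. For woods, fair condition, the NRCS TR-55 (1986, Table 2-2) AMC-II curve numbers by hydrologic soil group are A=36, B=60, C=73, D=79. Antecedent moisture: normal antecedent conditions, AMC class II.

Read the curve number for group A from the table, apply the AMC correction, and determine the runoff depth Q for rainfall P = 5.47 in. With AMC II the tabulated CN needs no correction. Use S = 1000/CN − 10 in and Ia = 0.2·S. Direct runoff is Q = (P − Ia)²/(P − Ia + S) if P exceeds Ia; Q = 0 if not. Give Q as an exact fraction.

NRCS table: woods, fair condition, soil group A → CN(II) = 36
AMC II — tabulated CN = 36 applies directly.
Max retention: S = 1000/36 − 10 = 160/9 in (≈ 17.778 in)
Ia = 0.2S: 0.2·17.778 = 3.556 in (exactly 32/9)
Excess rainfall: 5.470 − 3.556 = 1.914 in; P > Ia so Q > 0
Q: (1723/900)² ÷ (17723/900) = 2968729/15950700 in (≈ 0.186 in)

Q = 2968729/15950700 in ≈ 0.186 in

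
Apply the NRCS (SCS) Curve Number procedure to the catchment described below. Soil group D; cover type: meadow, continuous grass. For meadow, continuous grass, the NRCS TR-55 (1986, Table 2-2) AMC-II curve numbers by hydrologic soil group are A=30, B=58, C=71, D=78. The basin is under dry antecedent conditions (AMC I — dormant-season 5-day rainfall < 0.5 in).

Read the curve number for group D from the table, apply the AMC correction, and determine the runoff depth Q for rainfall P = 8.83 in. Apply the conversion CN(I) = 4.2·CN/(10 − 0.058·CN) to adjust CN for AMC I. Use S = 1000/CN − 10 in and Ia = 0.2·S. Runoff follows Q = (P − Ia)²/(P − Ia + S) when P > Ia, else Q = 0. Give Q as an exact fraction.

Q = 375986033329/95264196300 in ≈ 3.947 in

NRCS table: meadow, continuous grass, soil group D → CN(II) = 78
Adjust CN=78 to AMC I: 4.2·78/(10 − 0.058·78) → (1638/5) ÷ (1369/250) = 81900/1369 ≈ 59.825
Max retention: S = 1000/(81900/1369) − 10 = 5500/819 in (≈ 6.716 in)
Ia = 0.2·(5500/819) = 1100/819 in ≈ 1.343 in
Since P=8.830 > Ia=1.343: effective rainfall P−Ia = 613177/81900 in
Q: (613177/81900)² ÷ (1163177/81900) = 375986033329/95264196300 in (≈ 3.947 in)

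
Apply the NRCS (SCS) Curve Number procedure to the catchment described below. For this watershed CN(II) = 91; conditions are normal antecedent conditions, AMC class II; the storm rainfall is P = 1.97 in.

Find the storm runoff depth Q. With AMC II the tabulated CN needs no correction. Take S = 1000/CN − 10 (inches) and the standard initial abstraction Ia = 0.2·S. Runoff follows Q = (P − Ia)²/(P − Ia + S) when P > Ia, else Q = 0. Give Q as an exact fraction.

AMC II — tabulated CN = 91 applies directly.
Retention S: 1000/CN − 10 with CN=91.000 → S = 90/91 ≈ 0.989 in
Ia = 0.2·(90/91) = 18/91 in ≈ 0.198 in
Excess rainfall: 1.970 − 0.198 = 1.772 in; P > Ia so Q > 0
Runoff Q = (P−Ia)²/(P−Ia+S) = (1.772)²/(1.772+0.989) = 260080129/228655700 ≈ 1.137 in

Q = 260080129/228655700 in ≈ 1.137 in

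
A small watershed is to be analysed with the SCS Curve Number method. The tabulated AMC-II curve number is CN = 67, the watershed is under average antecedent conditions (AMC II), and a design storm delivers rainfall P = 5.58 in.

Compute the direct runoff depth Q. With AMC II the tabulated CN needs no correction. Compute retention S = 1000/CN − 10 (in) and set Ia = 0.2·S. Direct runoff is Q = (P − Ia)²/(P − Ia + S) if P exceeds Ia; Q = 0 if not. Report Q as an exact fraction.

AMC II — tabulated CN = 67 applies directly.
S = 1000/67 − 10 = 330/67 in ≈ 4.925 in
Initial abstraction Ia = S/5 = (330/67)/5 = 66/67 ≈ 0.985 in
Since P=5.580 > Ia=0.985: effective rainfall P−Ia = 15393/3350 in
Q = (15393/3350)²/((15393/3350) + 330/67) = (236944449/11222500)/(31893/3350) = 78981483/35613850 in ≈ 2.218 in

Q = 78981483/35613850 in ≈ 2.218 in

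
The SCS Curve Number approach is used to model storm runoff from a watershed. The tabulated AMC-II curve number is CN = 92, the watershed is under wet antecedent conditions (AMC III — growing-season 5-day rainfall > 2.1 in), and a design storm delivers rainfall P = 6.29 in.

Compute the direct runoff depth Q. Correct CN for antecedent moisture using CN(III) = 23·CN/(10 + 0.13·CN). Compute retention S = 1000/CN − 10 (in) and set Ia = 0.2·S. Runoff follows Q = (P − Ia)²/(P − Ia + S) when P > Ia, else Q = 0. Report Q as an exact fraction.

CN(III) from CN(II)=92: (23·92)/(10 + 0.13·92) = 52900/549 ≈ 96.357
Retention S: 1000/CN − 10 with CN=96.357 → S = 200/529 ≈ 0.378 in
Ia = 0.2·(200/529) = 40/529 in ≈ 0.076 in
Excess rainfall: 6.290 − 0.076 = 6.214 in; P > Ia so Q > 0
Q = (328741/52900)²/((328741/52900) + 200/529) = (108070645081/2798410000)/(348741/52900) = 108070645081/18448398900 in ≈ 5.858 in

Q = 108070645081/18448398900 in ≈ 5.858 in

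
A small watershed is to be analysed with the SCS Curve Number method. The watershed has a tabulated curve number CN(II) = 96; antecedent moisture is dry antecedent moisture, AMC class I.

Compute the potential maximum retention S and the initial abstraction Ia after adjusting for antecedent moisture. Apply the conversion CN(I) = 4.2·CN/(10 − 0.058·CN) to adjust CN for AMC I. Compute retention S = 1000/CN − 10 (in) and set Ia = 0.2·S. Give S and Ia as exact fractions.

CN(I) from CN(II)=96: (4.2·96)/(10 − 0.058·96) = 25200/277 ≈ 90.975
Max retention: S = 1000/(25200/277) − 10 = 125/126 in (≈ 0.992 in)
Ia = 0.2S: 0.2·0.992 = 0.198 in (exactly 25/126)

S = 125/126 in ≈ 0.992 in; Ia = 25/126 in ≈ 0.198 in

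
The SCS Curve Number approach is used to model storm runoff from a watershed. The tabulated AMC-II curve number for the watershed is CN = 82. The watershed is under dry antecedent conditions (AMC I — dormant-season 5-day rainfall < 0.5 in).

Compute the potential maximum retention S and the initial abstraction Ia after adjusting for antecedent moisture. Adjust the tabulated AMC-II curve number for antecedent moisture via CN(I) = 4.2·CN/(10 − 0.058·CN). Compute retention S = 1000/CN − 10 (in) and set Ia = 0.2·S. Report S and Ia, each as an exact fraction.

S = 1500/287 in ≈ 5.226 in; Ia = 300/287 in ≈ 1.045 in

CN(I) from CN(II)=82: (4.2·82)/(10 − 0.058·82) = 28700/437 ≈ 65.675
Retention S: 1000/CN − 10 with CN=65.675 → S = 1500/287 ≈ 5.226 in
Initial abstraction Ia = S/5 = (1500/287)/5 = 300/287 ≈ 1.045 in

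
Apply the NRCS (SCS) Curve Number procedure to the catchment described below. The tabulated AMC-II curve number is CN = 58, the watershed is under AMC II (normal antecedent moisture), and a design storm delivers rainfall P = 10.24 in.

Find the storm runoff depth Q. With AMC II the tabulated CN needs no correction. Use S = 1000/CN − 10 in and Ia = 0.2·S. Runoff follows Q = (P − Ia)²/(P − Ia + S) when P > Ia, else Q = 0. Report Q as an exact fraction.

Q = 10156969/2106850 in ≈ 4.821 in

CN(II) = 58; AMC II needs no correction.
Max retention: S = 1000/58 − 10 = 210/29 in (≈ 7.241 in)
Ia = 0.2·(210/29) = 42/29 in ≈ 1.448 in
Excess rainfall: 10.240 − 1.448 = 8.792 in; P > Ia so Q > 0
Runoff Q = (P−Ia)²/(P−Ia+S) = (8.792)²/(8.792+7.241) = 10156969/2106850 ≈ 4.821 in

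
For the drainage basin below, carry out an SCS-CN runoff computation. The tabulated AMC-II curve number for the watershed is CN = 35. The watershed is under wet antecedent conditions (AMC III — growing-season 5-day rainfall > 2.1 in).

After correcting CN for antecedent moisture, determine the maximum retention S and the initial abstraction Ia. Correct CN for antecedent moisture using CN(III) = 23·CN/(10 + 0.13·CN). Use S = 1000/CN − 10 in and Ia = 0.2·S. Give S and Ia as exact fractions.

Wet (AMC III): CN(III) = 23·35/(10 + 0.13·35) = 805/(291/20) = 16100/291 ≈ 55.326
S = 1000/(16100/291) − 10 = 1300/161 in ≈ 8.075 in
Ia = 0.2·(1300/161) = 260/161 in ≈ 1.615 in

S = 1300/161 in ≈ 8.075 in; Ia = 260/161 in ≈ 1.615 in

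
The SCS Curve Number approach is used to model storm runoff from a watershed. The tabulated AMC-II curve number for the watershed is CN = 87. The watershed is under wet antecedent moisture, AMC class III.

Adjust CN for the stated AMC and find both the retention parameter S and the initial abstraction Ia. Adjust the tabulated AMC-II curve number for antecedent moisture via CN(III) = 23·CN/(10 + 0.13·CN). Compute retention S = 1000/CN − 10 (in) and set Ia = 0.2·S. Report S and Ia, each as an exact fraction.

Adjust CN=87 to AMC III: 23·87/(10 + 0.13·87) → 2001 ÷ (2131/100) = 200100/2131 ≈ 93.900
S = 1000/(200100/2131) − 10 = 1300/2001 in ≈ 0.650 in
Initial abstraction Ia = S/5 = (1300/2001)/5 = 260/2001 ≈ 0.130 in

S = 1300/2001 in ≈ 0.650 in; Ia = 260/2001 in ≈ 0.130 in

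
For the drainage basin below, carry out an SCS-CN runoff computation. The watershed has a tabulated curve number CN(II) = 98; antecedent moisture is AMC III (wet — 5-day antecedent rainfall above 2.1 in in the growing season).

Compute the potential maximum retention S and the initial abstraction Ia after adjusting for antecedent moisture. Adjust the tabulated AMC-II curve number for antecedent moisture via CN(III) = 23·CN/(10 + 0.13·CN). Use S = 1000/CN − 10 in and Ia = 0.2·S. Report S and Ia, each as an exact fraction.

S = 100/1127 in ≈ 0.089 in; Ia = 20/1127 in ≈ 0.018 in

Wet (AMC III): CN(III) = 23·98/(10 + 0.13·98) = 2254/(1137/50) = 112700/1137 ≈ 99.120
S = 1000/(112700/1137) − 10 = 100/1127 in ≈ 0.089 in
Initial abstraction Ia = S/5 = (100/1127)/5 = 20/1127 ≈ 0.018 in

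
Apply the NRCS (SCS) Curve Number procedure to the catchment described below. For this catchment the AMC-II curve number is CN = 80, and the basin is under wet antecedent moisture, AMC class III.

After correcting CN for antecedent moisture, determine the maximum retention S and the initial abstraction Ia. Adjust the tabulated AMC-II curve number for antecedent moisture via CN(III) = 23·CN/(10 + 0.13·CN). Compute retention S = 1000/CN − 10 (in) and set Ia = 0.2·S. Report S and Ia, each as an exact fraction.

CN(III) from CN(II)=80: (23·80)/(10 + 0.13·80) = 4600/51 ≈ 90.196
S = 1000/(4600/51) − 10 = 25/23 in ≈ 1.087 in
Ia = 0.2·(25/23) = 5/23 in ≈ 0.217 in

S = 25/23 in ≈ 1.087 in; Ia = 5/23 in ≈ 0.217 in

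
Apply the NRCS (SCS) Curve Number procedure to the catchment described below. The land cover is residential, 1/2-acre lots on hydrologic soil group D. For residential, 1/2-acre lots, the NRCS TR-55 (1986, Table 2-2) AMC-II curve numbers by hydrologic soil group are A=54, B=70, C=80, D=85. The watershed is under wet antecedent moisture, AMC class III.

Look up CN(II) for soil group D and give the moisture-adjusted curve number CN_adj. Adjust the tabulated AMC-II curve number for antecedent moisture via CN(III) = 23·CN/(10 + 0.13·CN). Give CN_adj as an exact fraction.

CN_adj = 39100/421 ≈ 92.874

NRCS table: residential, 1/2-acre lots, soil group D → CN(II) = 85
Wet (AMC III): CN(III) = 23·85/(10 + 0.13·85) = 1955/(421/20) = 39100/421 ≈ 92.874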